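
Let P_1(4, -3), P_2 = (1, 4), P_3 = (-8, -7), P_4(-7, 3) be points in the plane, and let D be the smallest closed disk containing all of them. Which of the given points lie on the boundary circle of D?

P_1, P_2, P_3

By Welzl's lemma the MEC is supported by two points (diametrically opposite) or three points (on a circumcircle).
The minimum enclosing circle is determined by three boundary points: P_1, P_2, P_3.
Their circumcentre is (-73/24, -1.875) with r² = 14645/288.
The farthest remaining point P_4 is at distance² 11357/288 ≤ 14645/288.
The points at distance exactly r from the centre are P_1, P_2, P_3 — 3 points.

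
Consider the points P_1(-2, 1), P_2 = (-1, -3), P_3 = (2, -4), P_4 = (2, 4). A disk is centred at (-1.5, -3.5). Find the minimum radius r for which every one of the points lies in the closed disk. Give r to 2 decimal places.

8.28

The required radius is the distance from (-1.5, -3.5) to the farthest point.
Squared distances: 20.5, 0.5, 12.5, 68.5.
Maximum is 68.5, attained at P_4.
r = √(68.5) ≈ 8.28.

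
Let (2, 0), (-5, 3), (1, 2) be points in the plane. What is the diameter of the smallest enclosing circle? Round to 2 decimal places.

Call the three points A, B, C in the order given.
Side lengths²: AB² = 58, AC² = 5, BC² = 37.
Since AB² = 58 ≥ 37 + 5 = 42, the angle opposite AB is not acute, so the smallest enclosing circle has AB as diameter.
Centre = midpoint of AB = (-1.5, 1.5), r² = 58/4 = 14.5.
Diameter = 2r = 2√(14.5) ≈ 7.62.

7.62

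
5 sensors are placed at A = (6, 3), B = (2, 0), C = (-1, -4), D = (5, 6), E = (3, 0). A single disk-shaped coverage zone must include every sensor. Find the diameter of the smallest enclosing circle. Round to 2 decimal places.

The farthest pair is C–D with squared distance 136. The circle on this segment as diameter has centre (2, 1) and r² = 136/4 = 34.
Check A: distance² to centre = 20 ≤ 34, so it lies inside.
All remaining points lie in this disk, and no smaller disk contains both endpoints, so this is the minimum enclosing circle.
Diameter = 2r = 2√34 ≈ 11.66.

11.66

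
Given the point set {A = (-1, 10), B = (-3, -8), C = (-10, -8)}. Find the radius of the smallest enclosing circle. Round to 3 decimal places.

Side lengths²: AB² = 328, AC² = 405, BC² = 49.
Since AC² = 405 ≥ 328 + 49 = 377, the angle opposite AC is not acute, so the smallest enclosing circle has AC as diameter.
Centre = midpoint of AC = (-5.5, 1), r² = 405/4 = 101.25.
r = √(101.25) ≈ 10.062.

10.062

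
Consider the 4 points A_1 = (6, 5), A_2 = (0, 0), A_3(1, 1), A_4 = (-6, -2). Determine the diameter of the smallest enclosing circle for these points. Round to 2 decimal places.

13.89

By Welzl's lemma the MEC is supported by two points (diametrically opposite) or three points (on a circumcircle).
The farthest pair is A_1–A_4 with squared distance 193. The circle on this segment as diameter has centre (0, 1.5) and r² = 193/4 = 48.25.
Check A_2: distance² to centre = 2.25 ≤ 48.25, so it lies inside.
All remaining points lie in this disk, and no smaller disk contains both endpoints, so this is the minimum enclosing circle.
Diameter = 2r = 2√(48.25) ≈ 13.89.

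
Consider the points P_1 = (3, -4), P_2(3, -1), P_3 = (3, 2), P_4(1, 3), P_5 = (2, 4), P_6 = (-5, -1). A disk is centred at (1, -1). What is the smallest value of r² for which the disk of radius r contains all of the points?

The required radius is the distance from (1, -1) to the farthest point.
Squared distances: 13, 4, 13, 16, 26, 36.
Maximum is 36, attained at P_6.

36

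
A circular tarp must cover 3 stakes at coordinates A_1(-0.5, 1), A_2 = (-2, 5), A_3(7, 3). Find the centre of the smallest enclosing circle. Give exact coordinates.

Side lengths²: A_1A_2² = 18.25, A_1A_3² = 60.25, A_2A_3² = 85.
Since A_2A_3² = 85 ≥ 60.25 + 18.25 = 78.5, the angle opposite A_2A_3 is not acute, so the smallest enclosing circle has A_2A_3 as diameter.
Centre = midpoint of A_2A_3 = (2.5, 4), r² = 85/4 = 21.25.
Centre = (2.5, 4).

(2.5, 4)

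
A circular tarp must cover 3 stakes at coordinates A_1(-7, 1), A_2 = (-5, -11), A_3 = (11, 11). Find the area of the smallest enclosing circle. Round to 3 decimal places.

581.195

Side lengths²: A_1A_2² = 148, A_1A_3² = 424, A_2A_3² = 740.
Since A_2A_3² = 740 ≥ 424 + 148 = 572, the angle opposite A_2A_3 is not acute, so the smallest enclosing circle has A_2A_3 as diameter.
Centre = midpoint of A_2A_3 = (3, 0), r² = 740/4 = 185.
Area = π·r² = π·185 ≈ 581.195.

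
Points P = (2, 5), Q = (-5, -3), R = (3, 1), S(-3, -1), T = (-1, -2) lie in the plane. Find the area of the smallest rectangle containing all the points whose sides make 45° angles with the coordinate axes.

37.5

In coordinates u = x + y, v = x − y the rectangle is axis-aligned; the map (x,y)→(u,v) scales areas by 2.
u-values: 7, -8, 4, -4, -3; range = 7 − (-8) = 15.
v-values: -3, -2, 2, -2, 1; range = 2 − (-3) = 5.
Area = (15 × 5) / 2 = 37.5.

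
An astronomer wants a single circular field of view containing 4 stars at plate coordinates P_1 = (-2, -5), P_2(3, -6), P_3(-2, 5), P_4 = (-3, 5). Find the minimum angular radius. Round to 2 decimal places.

The farthest pair is P_2–P_4 with squared distance 157. The circle on this segment as diameter has centre (0, -0.5) and r² = 157/4 = 39.25.
Check P_1: distance² to centre = 24.25 ≤ 39.25, so it lies inside.
All remaining points lie in this disk, and no smaller disk contains both endpoints, so this is the minimum enclosing circle.
r = √(39.25) ≈ 6.26.

6.26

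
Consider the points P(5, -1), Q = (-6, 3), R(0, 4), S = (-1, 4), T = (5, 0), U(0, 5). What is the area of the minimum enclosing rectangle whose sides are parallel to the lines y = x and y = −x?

In coordinates u = x + y, v = x − y the rectangle is axis-aligned; the map (x,y)→(u,v) scales areas by 2.
u-values: 4, -3, 4, 3, 5, 5; range = 5 − (-3) = 8.
v-values: 6, -9, -4, -5, 5, -5; range = 6 − (-9) = 15.
Area = (8 × 15) / 2 = 60.

60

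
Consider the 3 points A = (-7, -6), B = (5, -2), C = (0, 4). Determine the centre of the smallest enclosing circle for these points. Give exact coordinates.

(-71/46, -109/46)

Side lengths²: AB² = 160, AC² = 149, BC² = 61.
Since AB² = 160 < 149 + 61 = 210, the triangle is acute, so the smallest enclosing circle is the circumcircle.
Circumcentre = (-71/46, -109/46), r² = 45445/1058.
Centre = (-71/46, -109/46).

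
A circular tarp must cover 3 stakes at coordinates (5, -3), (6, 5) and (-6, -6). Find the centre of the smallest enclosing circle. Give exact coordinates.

(0, -0.5)

Call the three points A, B, C in the order given.
Side lengths²: AB² = 65, AC² = 130, BC² = 265.
Since BC² = 265 ≥ 130 + 65 = 195, the angle opposite BC is not acute, so the smallest enclosing circle has BC as diameter.
Centre = midpoint of BC = (0, -0.5), r² = 265/4 = 66.25.
Centre = (0, -0.5).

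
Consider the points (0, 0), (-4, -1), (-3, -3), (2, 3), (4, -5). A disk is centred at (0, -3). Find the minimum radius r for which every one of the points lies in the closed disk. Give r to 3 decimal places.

The required radius is the distance from (0, -3) to the farthest point.
Squared distances: 9, 20, 9, 40, 20.
Maximum is 40, attained at (2, 3).
r = √40 ≈ 6.325.

6.325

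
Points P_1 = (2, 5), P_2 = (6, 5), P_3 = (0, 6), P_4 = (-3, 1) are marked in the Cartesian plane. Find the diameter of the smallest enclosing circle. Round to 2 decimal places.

9.85

The minimum enclosing circle of a finite set is fixed by two of the points (as a diameter) or three (as a circumcircle).
The farthest pair is P_2–P_4 with squared distance 97. The circle on this segment as diameter has centre (1.5, 3) and r² = 97/4 = 24.25.
Check P_1: distance² to centre = 4.25 ≤ 24.25, so it lies inside.
All remaining points lie in this disk, and no smaller disk contains both endpoints, so this is the minimum enclosing circle.
Diameter = 2r = 2√(24.25) ≈ 9.85.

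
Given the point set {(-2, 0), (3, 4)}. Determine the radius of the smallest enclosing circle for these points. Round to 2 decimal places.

The smallest circle enclosing two points has them as diameter endpoints.
Centre = midpoint = (0.5, 2); r² = |(-2, 0)−(3, 4)|²/4 = 41/4 = 10.25.
r = √(10.25) ≈ 3.20.

3.20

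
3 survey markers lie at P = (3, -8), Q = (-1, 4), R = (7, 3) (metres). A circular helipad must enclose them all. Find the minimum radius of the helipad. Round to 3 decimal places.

Side lengths²: PQ² = 160, PR² = 137, QR² = 65.
Since PQ² = 160 < 137 + 65 = 202, the triangle is acute, so the smallest enclosing circle is the circumcircle.
Circumcentre = (109/46, -71/46), r² = 44525/1058.
r = √(44525/1058) ≈ 6.487.

6.487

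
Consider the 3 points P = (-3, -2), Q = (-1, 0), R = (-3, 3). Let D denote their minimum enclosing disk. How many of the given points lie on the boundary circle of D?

2

Side lengths²: PQ² = 8, PR² = 25, QR² = 13.
Since PR² = 25 ≥ 13 + 8 = 21, the angle opposite PR is not acute, so the smallest enclosing circle has PR as diameter.
Centre = midpoint of PR = (-3, 0.5), r² = 25/4 = 6.25.
The points at distance exactly r from the centre are P, R — 2 points.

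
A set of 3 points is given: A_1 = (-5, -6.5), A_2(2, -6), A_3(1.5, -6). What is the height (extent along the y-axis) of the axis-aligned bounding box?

max y = -6, min y = -6.5, so height = 0.5.

0.5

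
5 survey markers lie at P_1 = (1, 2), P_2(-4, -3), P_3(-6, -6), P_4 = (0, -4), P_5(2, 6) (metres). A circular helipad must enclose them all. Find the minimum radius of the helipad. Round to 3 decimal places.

7.211

The farthest pair is P_3–P_5 with squared distance 208. The circle on this segment as diameter has centre (-2, 0) and r² = 208/4 = 52.
Check P_1: distance² to centre = 13 ≤ 52, so it lies inside.
All remaining points lie in this disk, and no smaller disk contains both endpoints, so this is the minimum enclosing circle.
r = √52 ≈ 7.211.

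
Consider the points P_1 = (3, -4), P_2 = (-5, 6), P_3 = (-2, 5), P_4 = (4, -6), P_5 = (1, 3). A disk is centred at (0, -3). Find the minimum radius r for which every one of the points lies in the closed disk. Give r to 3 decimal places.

The required radius is the distance from (0, -3) to the farthest point.
Squared distances: 10, 106, 68, 25, 37.
Maximum is 106, attained at P_2.
r = √106 ≈ 10.296.

10.296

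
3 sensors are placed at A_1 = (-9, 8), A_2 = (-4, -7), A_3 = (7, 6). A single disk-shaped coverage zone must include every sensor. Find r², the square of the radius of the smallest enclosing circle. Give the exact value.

Side lengths²: A_1A_2² = 250, A_1A_3² = 260, A_2A_3² = 290.
Since A_2A_3² = 290 < 260 + 250 = 510, the triangle is acute, so the smallest enclosing circle is the circumcircle.
Circumcentre = (-37/23, 49/23), r² = 47125/529.

47125/529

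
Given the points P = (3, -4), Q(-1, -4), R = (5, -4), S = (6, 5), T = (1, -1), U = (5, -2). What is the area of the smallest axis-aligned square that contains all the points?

81

The bounding box has width 7 and height 9.
An axis-aligned square enclosing the set must have side ≥ max(width, height).
So the minimum side is max(7, 9) = 9.
Area = 9² = 81.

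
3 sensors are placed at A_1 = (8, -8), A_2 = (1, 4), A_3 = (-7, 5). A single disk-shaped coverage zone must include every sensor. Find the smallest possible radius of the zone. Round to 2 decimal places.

9.92

Side lengths²: A_1A_2² = 193, A_1A_3² = 394, A_2A_3² = 65.
Since A_1A_3² = 394 ≥ 193 + 65 = 258, the angle opposite A_1A_3 is not acute, so the smallest enclosing circle has A_1A_3 as diameter.
Centre = midpoint of A_1A_3 = (0.5, -1.5), r² = 394/4 = 98.5.
r = √(98.5) ≈ 9.92.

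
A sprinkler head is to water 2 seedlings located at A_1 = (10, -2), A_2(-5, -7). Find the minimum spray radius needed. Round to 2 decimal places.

7.91

The smallest circle enclosing two points has them as diameter endpoints.
Centre = midpoint = (2.5, -4.5); r² = |A_1A_2|²/4 = 250/4 = 62.5.
r = √(62.5) ≈ 7.91.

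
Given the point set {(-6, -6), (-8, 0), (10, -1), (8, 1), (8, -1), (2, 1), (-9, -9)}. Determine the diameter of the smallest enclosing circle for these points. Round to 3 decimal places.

20.616

The farthest pair is (10, -1)–(-9, -9) with squared distance 425. The circle on this segment as diameter has centre (0.5, -5) and r² = 425/4 = 106.25.
Check (-6, -6): distance² to centre = 43.25 ≤ 106.25, so it lies inside.
All remaining points lie in this disk, and no smaller disk contains both endpoints, so this is the minimum enclosing circle.
Diameter = 2r = 2√(106.25) ≈ 20.616.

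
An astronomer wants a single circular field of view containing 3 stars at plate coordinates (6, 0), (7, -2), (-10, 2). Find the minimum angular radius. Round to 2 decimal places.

8.73

Call the three points A, B, C in the order given.
Side lengths²: AB² = 5, AC² = 260, BC² = 305.
Since BC² = 305 ≥ 260 + 5 = 265, the angle opposite BC is not acute, so the smallest enclosing circle has BC as diameter.
Centre = midpoint of BC = (-1.5, 0), r² = 305/4 = 76.25.
r = √(76.25) ≈ 8.73.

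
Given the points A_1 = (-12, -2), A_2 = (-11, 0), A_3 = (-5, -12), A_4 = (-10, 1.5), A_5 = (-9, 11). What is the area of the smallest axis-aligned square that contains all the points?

The bounding box has width 7 and height 23.
An axis-aligned square enclosing the set must have side ≥ max(width, height).
So the minimum side is max(7, 23) = 23.
Area = 23² = 529.

529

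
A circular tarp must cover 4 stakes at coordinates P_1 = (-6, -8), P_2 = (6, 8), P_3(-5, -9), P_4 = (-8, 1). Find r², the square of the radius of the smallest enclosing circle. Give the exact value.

By Welzl's lemma the MEC is supported by two points (diametrically opposite) or three points (on a circumcircle).
The farthest pair is P_2–P_3 with squared distance 410. The circle on this segment as diameter has centre (0.5, -0.5) and r² = 410/4 = 102.5.
Check P_1: distance² to centre = 98.5 ≤ 102.5, so it lies inside.
All remaining points lie in this disk, and no smaller disk contains both endpoints, so this is the minimum enclosing circle.

102.5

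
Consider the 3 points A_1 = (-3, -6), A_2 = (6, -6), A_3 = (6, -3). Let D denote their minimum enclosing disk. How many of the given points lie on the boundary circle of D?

Side lengths²: A_1A_2² = 81, A_1A_3² = 90, A_2A_3² = 9.
Since A_1A_3² = 90 ≥ 81 + 9 = 90, the angle opposite A_1A_3 is not acute, so the smallest enclosing circle has A_1A_3 as diameter.
Centre = midpoint of A_1A_3 = (1.5, -4.5), r² = 90/4 = 22.5.
The points at distance exactly r from the centre are A_1, A_2, A_3 — 3 points.

3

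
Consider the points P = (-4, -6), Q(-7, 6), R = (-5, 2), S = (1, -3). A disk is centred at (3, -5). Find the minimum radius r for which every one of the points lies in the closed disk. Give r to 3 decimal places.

14.866

The required radius is the distance from (3, -5) to the farthest point.
Squared distances: 50, 221, 113, 8.
Maximum is 221, attained at Q.
r = √221 ≈ 14.866.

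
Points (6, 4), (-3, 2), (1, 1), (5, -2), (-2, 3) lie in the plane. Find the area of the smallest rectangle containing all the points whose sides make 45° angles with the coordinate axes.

66

In coordinates u = x + y, v = x − y the rectangle is axis-aligned; the map (x,y)→(u,v) scales areas by 2.
u-values: 10, -1, 2, 3, 1; range = 10 − (-1) = 11.
v-values: 2, -5, 0, 7, -5; range = 7 − (-5) = 12.
Area = (11 × 12) / 2 = 66.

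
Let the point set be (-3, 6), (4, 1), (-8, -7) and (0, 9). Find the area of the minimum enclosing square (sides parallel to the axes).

256

The bounding box has width 12 and height 16.
An axis-aligned square enclosing the set must have side ≥ max(width, height).
So the minimum side is max(12, 16) = 16.
Area = 16² = 256.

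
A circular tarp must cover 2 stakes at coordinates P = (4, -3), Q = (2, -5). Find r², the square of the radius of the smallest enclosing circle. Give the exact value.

The smallest circle enclosing two points has them as diameter endpoints.
Centre = midpoint = (3, -4); r² = |PQ|²/4 = 8/4 = 2.

2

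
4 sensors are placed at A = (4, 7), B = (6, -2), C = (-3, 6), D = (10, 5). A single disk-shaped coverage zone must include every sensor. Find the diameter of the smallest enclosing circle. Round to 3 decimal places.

13.324

By Welzl's lemma the MEC is supported by two points (diametrically opposite) or three points (on a circumcircle).
The minimum enclosing circle is determined by three boundary points: B, C, D.
Their circumcentre is (129/38, 157/38) with r² = 32045/722.
The farthest remaining point A is at distance² 6205/722 ≤ 32045/722.
Diameter = 2r = 2√(32045/722) ≈ 13.324.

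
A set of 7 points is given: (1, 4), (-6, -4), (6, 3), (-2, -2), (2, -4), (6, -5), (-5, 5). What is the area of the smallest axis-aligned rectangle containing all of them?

120

x ranges over [-6, 6], width 12.
y ranges over [-5, 5], height 10.
Area = 12 × 10 = 120.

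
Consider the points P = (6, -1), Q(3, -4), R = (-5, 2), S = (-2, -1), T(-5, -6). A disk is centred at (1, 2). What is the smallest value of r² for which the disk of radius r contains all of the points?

The required radius is the distance from (1, 2) to the farthest point.
Squared distances: 34, 40, 36, 18, 100.
Maximum is 100, attained at T.

100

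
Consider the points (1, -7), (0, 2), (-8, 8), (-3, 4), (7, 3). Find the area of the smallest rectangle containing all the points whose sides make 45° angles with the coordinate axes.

192

In coordinates u = x + y, v = x − y the rectangle is axis-aligned; the map (x,y)→(u,v) scales areas by 2.
u-values: -6, 2, 0, 1, 10; range = 10 − (-6) = 16.
v-values: 8, -2, -16, -7, 4; range = 8 − (-16) = 24.
Area = (16 × 24) / 2 = 192.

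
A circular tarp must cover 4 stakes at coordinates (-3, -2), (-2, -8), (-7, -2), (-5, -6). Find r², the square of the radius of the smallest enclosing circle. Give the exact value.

By Welzl's lemma the MEC is supported by two points (diametrically opposite) or three points (on a circumcircle).
The farthest pair is (-2, -8)–(-7, -2) with squared distance 61. The circle on this segment as diameter has centre (-4.5, -5) and r² = 61/4 = 15.25.
Check (-3, -2): distance² to centre = 11.25 ≤ 15.25, so it lies inside.
All remaining points lie in this disk, and no smaller disk contains both endpoints, so this is the minimum enclosing circle.

15.25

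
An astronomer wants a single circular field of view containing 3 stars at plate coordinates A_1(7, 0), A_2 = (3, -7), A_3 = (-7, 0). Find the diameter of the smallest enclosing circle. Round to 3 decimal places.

14.059

Side lengths²: A_1A_2² = 65, A_1A_3² = 196, A_2A_3² = 149.
Since A_1A_3² = 196 < 149 + 65 = 214, the triangle is acute, so the smallest enclosing circle is the circumcircle.
Circumcentre = (0, -9/14), r² = 9685/196.
Diameter = 2r = 2√(9685/196) ≈ 14.059.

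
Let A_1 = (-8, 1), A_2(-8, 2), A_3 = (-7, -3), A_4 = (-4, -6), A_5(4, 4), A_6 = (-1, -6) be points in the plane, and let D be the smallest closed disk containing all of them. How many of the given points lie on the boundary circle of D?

3

By Welzl's lemma the MEC is supported by two points (diametrically opposite) or three points (on a circumcircle).
The minimum enclosing circle is determined by three boundary points: A_2, A_4, A_5.
Their circumcentre is (-20/13, 3/13) with r² = 7585/169.
The farthest remaining point A_1 is at distance² 7156/169 ≤ 7585/169.
The points at distance exactly r from the centre are A_2, A_4, A_5 — 3 points.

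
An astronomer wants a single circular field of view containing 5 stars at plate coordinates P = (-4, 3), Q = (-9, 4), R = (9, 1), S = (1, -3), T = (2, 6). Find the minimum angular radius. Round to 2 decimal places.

A smallest enclosing disk is always determined by at most three of the input points on its boundary.
The farthest pair is Q–R with squared distance 333. The circle on this segment as diameter has centre (0, 2.5) and r² = 333/4 = 83.25.
Check P: distance² to centre = 16.25 ≤ 83.25, so it lies inside.
All remaining points lie in this disk, and no smaller disk contains both endpoints, so this is the minimum enclosing circle.
r = √(83.25) ≈ 9.12.

9.12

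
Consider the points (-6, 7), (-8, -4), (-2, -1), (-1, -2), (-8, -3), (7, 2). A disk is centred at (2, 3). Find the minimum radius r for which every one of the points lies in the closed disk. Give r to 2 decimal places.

12.21

The required radius is the distance from (2, 3) to the farthest point.
Squared distances: 80, 149, 32, 34, 136, 26.
Maximum is 149, attained at (-8, -4).
r = √149 ≈ 12.21.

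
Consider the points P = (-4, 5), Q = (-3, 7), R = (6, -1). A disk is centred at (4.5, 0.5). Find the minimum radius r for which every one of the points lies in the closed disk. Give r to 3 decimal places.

The required radius is the distance from (4.5, 0.5) to the farthest point.
Squared distances: 92.5, 98.5, 4.5.
Maximum is 98.5, attained at Q.
r = √(98.5) ≈ 9.925.

9.925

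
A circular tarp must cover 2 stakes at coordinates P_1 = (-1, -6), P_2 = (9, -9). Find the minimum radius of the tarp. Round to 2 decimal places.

The smallest circle enclosing two points has them as diameter endpoints.
Centre = midpoint = (4, -7.5); r² = |P_1P_2|²/4 = 109/4 = 27.25.
r = √(27.25) ≈ 5.22.

5.22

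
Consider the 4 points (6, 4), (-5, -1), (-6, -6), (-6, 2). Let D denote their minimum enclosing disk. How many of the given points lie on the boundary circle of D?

2

The farthest pair is (6, 4)–(-6, -6) with squared distance 244. The circle on this segment as diameter has centre (0, -1) and r² = 244/4 = 61.
Check (-5, -1): distance² to centre = 25 ≤ 61, so it lies inside.
All remaining points lie in this disk, and no smaller disk contains both endpoints, so this is the minimum enclosing circle.
The points at distance exactly r from the centre are (6, 4), (-6, -6) — 2 points.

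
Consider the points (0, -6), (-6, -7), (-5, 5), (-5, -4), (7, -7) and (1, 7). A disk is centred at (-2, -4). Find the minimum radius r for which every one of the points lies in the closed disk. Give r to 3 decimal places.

The required radius is the distance from (-2, -4) to the farthest point.
Squared distances: 8, 25, 90, 9, 90, 130.
Maximum is 130, attained at (1, 7).
r = √130 ≈ 11.402.

11.402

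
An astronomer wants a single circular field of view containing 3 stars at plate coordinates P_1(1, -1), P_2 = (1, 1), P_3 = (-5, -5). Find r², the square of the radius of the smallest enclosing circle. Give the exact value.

Side lengths²: P_1P_2² = 4, P_1P_3² = 52, P_2P_3² = 72.
Since P_2P_3² = 72 ≥ 52 + 4 = 56, the angle opposite P_2P_3 is not acute, so the smallest enclosing circle has P_2P_3 as diameter.
Centre = midpoint of P_2P_3 = (-2, -2), r² = 72/4 = 18.

18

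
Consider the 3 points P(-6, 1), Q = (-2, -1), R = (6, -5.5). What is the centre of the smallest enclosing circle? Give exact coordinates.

Side lengths²: PQ² = 20, PR² = 186.25, QR² = 84.25.
Since PR² = 186.25 ≥ 84.25 + 20 = 104.25, the angle opposite PR is not acute, so the smallest enclosing circle has PR as diameter.
Centre = midpoint of PR = (0, -2.25), r² = 186.25/4 = 46.5625.
Centre = (0, -2.25).

(0, -2.25)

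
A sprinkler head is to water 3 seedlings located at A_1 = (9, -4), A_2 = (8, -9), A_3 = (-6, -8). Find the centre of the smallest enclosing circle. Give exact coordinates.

(1.5, -6)

Side lengths²: A_1A_2² = 26, A_1A_3² = 241, A_2A_3² = 197.
Since A_1A_3² = 241 ≥ 197 + 26 = 223, the angle opposite A_1A_3 is not acute, so the smallest enclosing circle has A_1A_3 as diameter.
Centre = midpoint of A_1A_3 = (1.5, -6), r² = 241/4 = 60.25.
Centre = (1.5, -6).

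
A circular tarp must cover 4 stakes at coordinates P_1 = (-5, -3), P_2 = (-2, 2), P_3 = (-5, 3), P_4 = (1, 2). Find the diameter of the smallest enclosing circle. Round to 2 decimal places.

7.92

By Welzl's lemma the MEC is supported by two points (diametrically opposite) or three points (on a circumcircle).
The minimum enclosing circle is determined by three boundary points: P_1, P_3, P_4.
Their circumcentre is (-29/12, 0) with r² = 2257/144.
The farthest remaining point P_2 is at distance² 601/144 ≤ 2257/144.
Diameter = 2r = 2√(2257/144) ≈ 7.92.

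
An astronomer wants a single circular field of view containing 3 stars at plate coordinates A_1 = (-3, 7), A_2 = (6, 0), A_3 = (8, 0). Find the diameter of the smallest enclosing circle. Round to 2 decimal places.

13.04

Side lengths²: A_1A_2² = 130, A_1A_3² = 170, A_2A_3² = 4.
Since A_1A_3² = 170 ≥ 130 + 4 = 134, the angle opposite A_1A_3 is not acute, so the smallest enclosing circle has A_1A_3 as diameter.
Centre = midpoint of A_1A_3 = (2.5, 3.5), r² = 170/4 = 42.5.
Diameter = 2r = 2√(42.5) ≈ 13.04.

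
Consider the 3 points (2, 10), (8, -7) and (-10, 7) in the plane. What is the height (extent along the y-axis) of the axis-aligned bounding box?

17

max y = 10, min y = -7, so height = 17.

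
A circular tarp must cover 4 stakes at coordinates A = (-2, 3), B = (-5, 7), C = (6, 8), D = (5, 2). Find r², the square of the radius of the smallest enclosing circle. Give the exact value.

11285/338

By Welzl's lemma the MEC is supported by two points (diametrically opposite) or three points (on a circumcircle).
The minimum enclosing circle is determined by three boundary points: B, C, D.
Their circumcentre is (17/26, 151/26) with r² = 11285/338.
The farthest remaining point A is at distance² 5045/338 ≤ 11285/338.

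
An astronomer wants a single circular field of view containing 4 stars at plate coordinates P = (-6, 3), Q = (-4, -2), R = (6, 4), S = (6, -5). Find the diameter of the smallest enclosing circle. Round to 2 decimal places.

14.47

A smallest enclosing disk is always determined by at most three of the input points on its boundary.
The minimum enclosing circle is determined by three boundary points: P, R, S.
Their circumcentre is (1/3, -0.5) with r² = 1885/36.
The farthest remaining point Q is at distance² 757/36 ≤ 1885/36.
Diameter = 2r = 2√(1885/36) ≈ 14.47.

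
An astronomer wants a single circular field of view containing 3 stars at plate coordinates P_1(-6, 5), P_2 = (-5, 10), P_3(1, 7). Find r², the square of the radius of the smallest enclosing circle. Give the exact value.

3445/242

Side lengths²: P_1P_2² = 26, P_1P_3² = 53, P_2P_3² = 45.
Since P_1P_3² = 53 < 45 + 26 = 71, the triangle is acute, so the smallest enclosing circle is the circumcircle.
Circumcentre = (-61/22, 153/22), r² = 3445/242.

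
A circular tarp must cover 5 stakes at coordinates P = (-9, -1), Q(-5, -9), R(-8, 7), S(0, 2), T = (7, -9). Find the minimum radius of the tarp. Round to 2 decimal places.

10.97

A smallest enclosing disk is always determined by at most three of the input points on its boundary.
The farthest pair is R–T with squared distance 481. The circle on this segment as diameter has centre (-0.5, -1) and r² = 481/4 = 120.25.
Check P: distance² to centre = 72.25 ≤ 120.25, so it lies inside.
All remaining points lie in this disk, and no smaller disk contains both endpoints, so this is the minimum enclosing circle.
r = √(120.25) ≈ 10.97.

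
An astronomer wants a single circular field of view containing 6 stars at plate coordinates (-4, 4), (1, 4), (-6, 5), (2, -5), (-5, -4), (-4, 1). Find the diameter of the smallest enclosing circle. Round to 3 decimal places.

The minimum enclosing circle of a finite set is fixed by two of the points (as a diameter) or three (as a circumcircle).
The farthest pair is (-6, 5)–(2, -5) with squared distance 164. The circle on this segment as diameter has centre (-2, 0) and r² = 164/4 = 41.
Check (-4, 4): distance² to centre = 20 ≤ 41, so it lies inside.
All remaining points lie in this disk, and no smaller disk contains both endpoints, so this is the minimum enclosing circle.
Diameter = 2r = 2√41 ≈ 12.806.

12.806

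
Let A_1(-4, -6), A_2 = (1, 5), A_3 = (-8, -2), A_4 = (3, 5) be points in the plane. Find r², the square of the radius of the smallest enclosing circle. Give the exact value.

7225/162

A smallest enclosing disk is always determined by at most three of the input points on its boundary.
The minimum enclosing circle is determined by three boundary points: A_1, A_3, A_4.
Their circumcentre is (-31/18, 5/18) with r² = 7225/162.
The farthest remaining point A_2 is at distance² 4813/162 ≤ 7225/162.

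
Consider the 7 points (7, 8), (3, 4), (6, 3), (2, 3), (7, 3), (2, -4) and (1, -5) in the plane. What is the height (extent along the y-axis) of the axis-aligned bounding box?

13

max y = 8, min y = -5, so height = 13.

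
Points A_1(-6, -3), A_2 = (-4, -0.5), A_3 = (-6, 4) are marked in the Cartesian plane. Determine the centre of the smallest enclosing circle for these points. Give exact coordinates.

(-6, 0.5)

Side lengths²: A_1A_2² = 10.25, A_1A_3² = 49, A_2A_3² = 24.25.
Since A_1A_3² = 49 ≥ 24.25 + 10.25 = 34.5, the angle opposite A_1A_3 is not acute, so the smallest enclosing circle has A_1A_3 as diameter.
Centre = midpoint of A_1A_3 = (-6, 0.5), r² = 49/4 = 12.25.
Centre = (-6, 0.5).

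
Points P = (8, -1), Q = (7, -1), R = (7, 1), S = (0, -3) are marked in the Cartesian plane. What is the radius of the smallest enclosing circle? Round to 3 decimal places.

4.129

The minimum enclosing circle is determined by three boundary points: P, R, S.
Their circumcentre is (71/18, -16/9) with r² = 5525/324.
The farthest remaining point Q is at distance² 3221/324 ≤ 5525/324.
r = √(5525/324) ≈ 4.129.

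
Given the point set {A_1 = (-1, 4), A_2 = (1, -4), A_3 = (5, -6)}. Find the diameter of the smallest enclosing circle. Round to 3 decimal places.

11.662

Side lengths²: A_1A_2² = 68, A_1A_3² = 136, A_2A_3² = 20.
Since A_1A_3² = 136 ≥ 68 + 20 = 88, the angle opposite A_1A_3 is not acute, so the smallest enclosing circle has A_1A_3 as diameter.
Centre = midpoint of A_1A_3 = (2, -1), r² = 136/4 = 34.
Diameter = 2r = 2√34 ≈ 11.662.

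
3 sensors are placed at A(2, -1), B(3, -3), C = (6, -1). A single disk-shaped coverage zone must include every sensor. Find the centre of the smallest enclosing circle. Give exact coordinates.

Side lengths²: AB² = 5, AC² = 16, BC² = 13.
Since AC² = 16 < 13 + 5 = 18, the triangle is acute, so the smallest enclosing circle is the circumcircle.
Circumcentre = (4, -1.25), r² = 4.0625.
Centre = (4, -1.25).

(4, -1.25)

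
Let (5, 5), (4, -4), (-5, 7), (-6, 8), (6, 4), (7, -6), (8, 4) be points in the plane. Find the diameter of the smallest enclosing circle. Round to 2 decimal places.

19.10

The minimum enclosing circle of a finite set is fixed by two of the points (as a diameter) or three (as a circumcircle).
The farthest pair is (-6, 8)–(7, -6) with squared distance 365. The circle on this segment as diameter has centre (0.5, 1) and r² = 365/4 = 91.25.
Check (5, 5): distance² to centre = 36.25 ≤ 91.25, so it lies inside.
All remaining points lie in this disk, and no smaller disk contains both endpoints, so this is the minimum enclosing circle.
Diameter = 2r = 2√(91.25) ≈ 19.10.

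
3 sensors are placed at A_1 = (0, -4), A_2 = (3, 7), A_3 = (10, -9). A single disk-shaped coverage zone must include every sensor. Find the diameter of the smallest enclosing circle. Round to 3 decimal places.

17.464

Side lengths²: A_1A_2² = 130, A_1A_3² = 125, A_2A_3² = 305.
Since A_2A_3² = 305 ≥ 130 + 125 = 255, the angle opposite A_2A_3 is not acute, so the smallest enclosing circle has A_2A_3 as diameter.
Centre = midpoint of A_2A_3 = (6.5, -1), r² = 305/4 = 76.25.
Diameter = 2r = 2√(76.25) ≈ 17.464.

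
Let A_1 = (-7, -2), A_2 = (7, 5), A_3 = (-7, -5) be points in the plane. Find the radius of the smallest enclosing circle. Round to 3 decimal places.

8.602

Side lengths²: A_1A_2² = 245, A_1A_3² = 9, A_2A_3² = 296.
Since A_2A_3² = 296 ≥ 245 + 9 = 254, the angle opposite A_2A_3 is not acute, so the smallest enclosing circle has A_2A_3 as diameter.
Centre = midpoint of A_2A_3 = (0, 0), r² = 296/4 = 74.
r = √74 ≈ 8.602.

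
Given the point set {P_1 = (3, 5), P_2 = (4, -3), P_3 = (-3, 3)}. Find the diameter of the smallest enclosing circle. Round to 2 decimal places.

9.40

Side lengths²: P_1P_2² = 65, P_1P_3² = 40, P_2P_3² = 85.
Since P_2P_3² = 85 < 65 + 40 = 105, the triangle is acute, so the smallest enclosing circle is the circumcircle.
Circumcentre = (1.1, 0.7), r² = 22.1.
Diameter = 2r = 2√(22.1) ≈ 9.40.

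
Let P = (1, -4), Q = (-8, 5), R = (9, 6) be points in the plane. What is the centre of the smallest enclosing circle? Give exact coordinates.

(5/9, 41/9)

Side lengths²: PQ² = 162, PR² = 164, QR² = 290.
Since QR² = 290 < 164 + 162 = 326, the triangle is acute, so the smallest enclosing circle is the circumcircle.
Circumcentre = (5/9, 41/9), r² = 5945/81.
Centre = (5/9, 41/9).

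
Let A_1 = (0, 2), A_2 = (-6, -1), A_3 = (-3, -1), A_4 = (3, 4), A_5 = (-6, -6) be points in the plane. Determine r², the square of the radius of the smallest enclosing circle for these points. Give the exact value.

A smallest enclosing disk is always determined by at most three of the input points on its boundary.
The farthest pair is A_4–A_5 with squared distance 181. The circle on this segment as diameter has centre (-1.5, -1) and r² = 181/4 = 45.25.
Check A_1: distance² to centre = 11.25 ≤ 45.25, so it lies inside.
All remaining points lie in this disk, and no smaller disk contains both endpoints, so this is the minimum enclosing circle.

45.25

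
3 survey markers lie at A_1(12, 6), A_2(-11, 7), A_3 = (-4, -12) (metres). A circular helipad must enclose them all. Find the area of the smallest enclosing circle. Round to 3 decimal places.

535.354

Side lengths²: A_1A_2² = 530, A_1A_3² = 580, A_2A_3² = 410.
Since A_1A_3² = 580 < 530 + 410 = 940, the triangle is acute, so the smallest enclosing circle is the circumcircle.
Circumcentre = (10/43, 15/43), r² = 315085/1849.
Area = π·r² = π·315085/1849 ≈ 535.354.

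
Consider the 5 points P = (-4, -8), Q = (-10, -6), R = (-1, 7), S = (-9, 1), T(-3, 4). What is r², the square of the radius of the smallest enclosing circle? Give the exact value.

63.4765625

The minimum enclosing circle of a finite set is fixed by two of the points (as a diameter) or three (as a circumcircle).
The minimum enclosing circle is determined by three boundary points: P, Q, R.
Their circumcentre is (-4.6875, -0.0625) with r² = 63.4765625.
The farthest remaining point S is at distance² 19.7265625 ≤ 63.4765625.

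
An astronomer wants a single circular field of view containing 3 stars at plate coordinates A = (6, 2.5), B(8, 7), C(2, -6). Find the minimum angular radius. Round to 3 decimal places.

Side lengths²: AB² = 24.25, AC² = 88.25, BC² = 205.
Since BC² = 205 ≥ 88.25 + 24.25 = 112.5, the angle opposite BC is not acute, so the smallest enclosing circle has BC as diameter.
Centre = midpoint of BC = (5, 0.5), r² = 205/4 = 51.25.
r = √(51.25) ≈ 7.159.

7.159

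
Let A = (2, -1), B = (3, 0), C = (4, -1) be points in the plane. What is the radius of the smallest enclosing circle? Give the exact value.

Side lengths²: AB² = 2, AC² = 4, BC² = 2.
Since AC² = 4 ≥ 2 + 2 = 4, the angle opposite AC is not acute, so the smallest enclosing circle has AC as diameter.
Centre = midpoint of AC = (3, -1), r² = 4/4 = 1.
r = √1 = 1.

1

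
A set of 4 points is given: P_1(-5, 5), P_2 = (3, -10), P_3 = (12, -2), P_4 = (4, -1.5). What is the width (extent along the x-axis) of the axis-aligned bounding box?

max x = 12, min x = -5, so width = 17.

17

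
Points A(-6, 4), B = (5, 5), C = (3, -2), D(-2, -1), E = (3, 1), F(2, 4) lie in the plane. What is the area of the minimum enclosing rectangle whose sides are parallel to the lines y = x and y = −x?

In coordinates u = x + y, v = x − y the rectangle is axis-aligned; the map (x,y)→(u,v) scales areas by 2.
u-values: -2, 10, 1, -3, 4, 6; range = 10 − (-3) = 13.
v-values: -10, 0, 5, -1, 2, -2; range = 5 − (-10) = 15.
Area = (13 × 15) / 2 = 97.5.

97.5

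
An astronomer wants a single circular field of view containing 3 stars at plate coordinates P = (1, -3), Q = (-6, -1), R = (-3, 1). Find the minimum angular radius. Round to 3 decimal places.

Side lengths²: PQ² = 53, PR² = 32, QR² = 13.
Since PQ² = 53 ≥ 32 + 13 = 45, the angle opposite PQ is not acute, so the smallest enclosing circle has PQ as diameter.
Centre = midpoint of PQ = (-2.5, -2), r² = 53/4 = 13.25.
r = √(13.25) ≈ 3.640.

3.640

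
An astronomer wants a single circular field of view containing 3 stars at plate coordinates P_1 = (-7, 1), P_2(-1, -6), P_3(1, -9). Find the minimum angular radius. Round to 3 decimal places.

Side lengths²: P_1P_2² = 85, P_1P_3² = 164, P_2P_3² = 13.
Since P_1P_3² = 164 ≥ 85 + 13 = 98, the angle opposite P_1P_3 is not acute, so the smallest enclosing circle has P_1P_3 as diameter.
Centre = midpoint of P_1P_3 = (-3, -4), r² = 164/4 = 41.
r = √41 ≈ 6.403.

6.403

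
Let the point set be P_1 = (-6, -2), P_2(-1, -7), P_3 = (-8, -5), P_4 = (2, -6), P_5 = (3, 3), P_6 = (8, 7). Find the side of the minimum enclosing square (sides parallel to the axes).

16

The bounding box has width 16 and height 14.
An axis-aligned square enclosing the set must have side ≥ max(width, height).
So the minimum side is max(16, 14) = 16.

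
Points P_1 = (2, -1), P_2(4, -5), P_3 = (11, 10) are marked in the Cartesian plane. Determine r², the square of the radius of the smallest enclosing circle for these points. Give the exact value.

Side lengths²: P_1P_2² = 20, P_1P_3² = 202, P_2P_3² = 274.
Since P_2P_3² = 274 ≥ 202 + 20 = 222, the angle opposite P_2P_3 is not acute, so the smallest enclosing circle has P_2P_3 as diameter.
Centre = midpoint of P_2P_3 = (7.5, 2.5), r² = 274/4 = 68.5.

68.5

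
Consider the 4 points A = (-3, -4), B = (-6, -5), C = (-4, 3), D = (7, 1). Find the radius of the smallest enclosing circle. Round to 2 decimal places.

7.16

The farthest pair is B–D with squared distance 205. The circle on this segment as diameter has centre (0.5, -2) and r² = 205/4 = 51.25.
Check A: distance² to centre = 16.25 ≤ 51.25, so it lies inside.
All remaining points lie in this disk, and no smaller disk contains both endpoints, so this is the minimum enclosing circle.
r = √(51.25) ≈ 7.16.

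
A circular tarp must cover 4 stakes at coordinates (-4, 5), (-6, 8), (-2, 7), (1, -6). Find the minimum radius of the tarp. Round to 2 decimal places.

The minimum enclosing circle of a finite set is fixed by two of the points (as a diameter) or three (as a circumcircle).
The farthest pair is (-6, 8)–(1, -6) with squared distance 245. The circle on this segment as diameter has centre (-2.5, 1) and r² = 245/4 = 61.25.
Check (-4, 5): distance² to centre = 18.25 ≤ 61.25, so it lies inside.
All remaining points lie in this disk, and no smaller disk contains both endpoints, so this is the minimum enclosing circle.
r = √(61.25) ≈ 7.83.

7.83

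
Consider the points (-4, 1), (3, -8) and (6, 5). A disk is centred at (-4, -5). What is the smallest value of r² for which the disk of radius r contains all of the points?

200

The required radius is the distance from (-4, -5) to the farthest point.
Squared distances: 36, 58, 200.
Maximum is 200, attained at (6, 5).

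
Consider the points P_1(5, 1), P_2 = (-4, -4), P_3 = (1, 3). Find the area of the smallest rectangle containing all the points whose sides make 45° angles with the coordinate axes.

In coordinates u = x + y, v = x − y the rectangle is axis-aligned; the map (x,y)→(u,v) scales areas by 2.
u-values: 6, -8, 4; range = 6 − (-8) = 14.
v-values: 4, 0, -2; range = 4 − (-2) = 6.
Area = (14 × 6) / 2 = 42.

42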